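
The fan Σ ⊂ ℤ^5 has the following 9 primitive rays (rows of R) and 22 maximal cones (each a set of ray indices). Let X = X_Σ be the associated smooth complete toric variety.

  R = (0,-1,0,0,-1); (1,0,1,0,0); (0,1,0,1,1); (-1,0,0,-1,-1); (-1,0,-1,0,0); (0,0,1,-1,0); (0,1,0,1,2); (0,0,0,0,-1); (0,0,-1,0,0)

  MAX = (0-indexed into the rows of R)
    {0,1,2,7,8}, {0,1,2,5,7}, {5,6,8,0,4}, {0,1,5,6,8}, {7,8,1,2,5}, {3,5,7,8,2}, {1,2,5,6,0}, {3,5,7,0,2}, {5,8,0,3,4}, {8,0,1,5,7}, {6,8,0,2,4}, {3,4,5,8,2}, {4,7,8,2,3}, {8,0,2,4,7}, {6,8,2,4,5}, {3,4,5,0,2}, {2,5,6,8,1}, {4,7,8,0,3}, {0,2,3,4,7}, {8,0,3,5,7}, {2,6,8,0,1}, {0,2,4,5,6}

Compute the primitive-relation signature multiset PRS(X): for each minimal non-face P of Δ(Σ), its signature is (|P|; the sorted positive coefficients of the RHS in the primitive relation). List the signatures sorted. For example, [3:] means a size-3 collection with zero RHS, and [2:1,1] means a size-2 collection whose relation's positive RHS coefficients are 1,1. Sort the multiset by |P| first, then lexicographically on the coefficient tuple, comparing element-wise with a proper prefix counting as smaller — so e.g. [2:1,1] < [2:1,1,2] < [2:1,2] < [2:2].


The 7 primitive collections of Σ (r=9, n=5):

  P={1,4}:  v_{1} + v_{4} = 0 ; sig = [2:]
  P={6,7}:  v_{6} + v_{7} = v_{2} ; sig = [2:1]
  P={1,3}:  v_{1} + v_{3} = v_{5} + v_{7} ; sig = [2:1,1]
  P={3,6}:  v_{3} + v_{6} = v_{2} + v_{4} + v_{5} ; sig = [2:1,1,1]
  P={4,5,7}:  v_{4} + v_{5} + v_{7} = v_{3} ; sig = [3:1]
  P={0,2,5,8}:  v_{0} + v_{2} + v_{5} + v_{8} = 0 ; sig = [4:]
  P={0,2,3,8}:  v_{0} + v_{2} + v_{3} + v_{8} = v_{4} + v_{7} ; sig = [4:1,1]

Sorted signature multiset PRS(X):
    |P|=2: 4 collections, coeffs (), (1), (1,1), (1,1,1)
    |P|=3: 1 collection, coeffs (1)
    |P|=4: 2 collections, coeffs (), (1,1)


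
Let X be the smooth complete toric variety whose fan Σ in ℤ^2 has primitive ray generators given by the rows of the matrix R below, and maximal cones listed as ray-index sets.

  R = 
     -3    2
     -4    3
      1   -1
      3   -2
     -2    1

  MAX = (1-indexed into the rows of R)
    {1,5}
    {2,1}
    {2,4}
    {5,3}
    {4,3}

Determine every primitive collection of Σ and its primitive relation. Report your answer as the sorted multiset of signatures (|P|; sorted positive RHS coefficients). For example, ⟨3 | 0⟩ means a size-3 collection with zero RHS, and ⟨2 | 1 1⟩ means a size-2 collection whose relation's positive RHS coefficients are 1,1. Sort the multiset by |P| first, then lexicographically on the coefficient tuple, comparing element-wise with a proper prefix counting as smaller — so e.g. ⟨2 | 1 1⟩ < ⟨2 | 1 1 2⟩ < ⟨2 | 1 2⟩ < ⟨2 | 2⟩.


The 5 primitive collections of Σ (r=5, n=2):

  P={1,4}:  v_{1} + v_{4} = 0 ; sig = ⟨2 | 0⟩
  P={1,3}:  v_{1} + v_{3} = v_{5} ; sig = ⟨2 | 1⟩
  P={2,3}:  v_{2} + v_{3} = v_{1} ; sig = ⟨2 | 1⟩
  P={4,5}:  v_{4} + v_{5} = v_{3} ; sig = ⟨2 | 1⟩
  P={2,5}:  v_{2} + v_{5} = 2·v_{1} ; sig = ⟨2 | 2⟩

Signatures (|P|; sorted positive RHS coefficients), sorted:
{ ⟨2 | 0⟩,  ⟨2 | 1⟩ ×3,  ⟨2 | 2⟩ }


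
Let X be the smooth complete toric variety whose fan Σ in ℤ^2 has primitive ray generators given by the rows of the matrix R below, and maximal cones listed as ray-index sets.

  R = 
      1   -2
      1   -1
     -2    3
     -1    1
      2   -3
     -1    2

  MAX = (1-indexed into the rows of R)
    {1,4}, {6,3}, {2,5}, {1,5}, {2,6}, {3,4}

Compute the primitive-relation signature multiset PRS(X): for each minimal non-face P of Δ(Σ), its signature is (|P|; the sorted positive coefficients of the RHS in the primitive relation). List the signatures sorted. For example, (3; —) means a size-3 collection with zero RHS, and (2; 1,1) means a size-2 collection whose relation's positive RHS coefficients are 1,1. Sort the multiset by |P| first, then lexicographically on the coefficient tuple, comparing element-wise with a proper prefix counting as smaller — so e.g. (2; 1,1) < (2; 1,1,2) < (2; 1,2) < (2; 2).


9 minimal non-faces of Δ(Σ) (on 6 rays):

  {1,6}:  v_{1} + v_{6} = 0 ; sig = (2; —)
  {2,4}:  v_{2} + v_{4} = 0 ; sig = (2; —)
  {3,5}:  v_{3} + v_{5} = 0 ; sig = (2; —)
  {1,2}:  v_{1} + v_{2} = v_{5} ; sig = (2; 1)
  {1,3}:  v_{1} + v_{3} = v_{4} ; sig = (2; 1)
  {2,3}:  v_{2} + v_{3} = v_{6} ; sig = (2; 1)
  {4,5}:  v_{4} + v_{5} = v_{1} ; sig = (2; 1)
  {4,6}:  v_{4} + v_{6} = v_{3} ; sig = (2; 1)
  {5,6}:  v_{5} + v_{6} = v_{2} ; sig = (2; 1)

Sorted signature multiset PRS(X):
[(2; —), (2; —), (2; —), (2; 1), (2; 1), (2; 1), (2; 1), (2; 1), (2; 1)]


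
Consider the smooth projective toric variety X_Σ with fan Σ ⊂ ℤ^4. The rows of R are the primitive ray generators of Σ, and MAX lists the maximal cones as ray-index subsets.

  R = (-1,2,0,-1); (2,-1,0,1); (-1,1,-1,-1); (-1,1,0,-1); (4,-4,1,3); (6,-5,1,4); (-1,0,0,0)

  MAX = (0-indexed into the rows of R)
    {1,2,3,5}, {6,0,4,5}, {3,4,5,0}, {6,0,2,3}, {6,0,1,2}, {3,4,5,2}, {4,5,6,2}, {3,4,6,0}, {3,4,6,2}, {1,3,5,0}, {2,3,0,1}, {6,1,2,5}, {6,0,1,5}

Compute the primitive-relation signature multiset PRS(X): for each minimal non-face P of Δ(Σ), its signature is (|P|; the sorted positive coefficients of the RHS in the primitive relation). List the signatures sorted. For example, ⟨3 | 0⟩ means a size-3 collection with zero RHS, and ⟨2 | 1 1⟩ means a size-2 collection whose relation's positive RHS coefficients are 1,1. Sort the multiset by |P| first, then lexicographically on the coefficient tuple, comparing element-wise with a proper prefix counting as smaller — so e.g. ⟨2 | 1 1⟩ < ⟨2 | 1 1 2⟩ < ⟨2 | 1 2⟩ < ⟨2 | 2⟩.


|primitive collections| = 5. Relations:

  • {1,4}:  v_{1} + v_{4} = v_{5} — sig = ⟨2 | 1⟩
  • {1,3,6}:  v_{1} + v_{3} + v_{6} = 0 — sig = ⟨3 | 0⟩
  • {0,2,4}:  v_{0} + v_{2} + v_{4} = v_{1} — sig = ⟨3 | 1⟩
  • {3,5,6}:  v_{3} + v_{5} + v_{6} = v_{4} — sig = ⟨3 | 1⟩
  • {0,2,5}:  v_{0} + v_{2} + v_{5} = 2·v_{1} — sig = ⟨3 | 2⟩

Hence PRS(X_Σ) =
[⟨2 | 1⟩, ⟨3 | 0⟩, ⟨3 | 1⟩, ⟨3 | 1⟩, ⟨3 | 2⟩]


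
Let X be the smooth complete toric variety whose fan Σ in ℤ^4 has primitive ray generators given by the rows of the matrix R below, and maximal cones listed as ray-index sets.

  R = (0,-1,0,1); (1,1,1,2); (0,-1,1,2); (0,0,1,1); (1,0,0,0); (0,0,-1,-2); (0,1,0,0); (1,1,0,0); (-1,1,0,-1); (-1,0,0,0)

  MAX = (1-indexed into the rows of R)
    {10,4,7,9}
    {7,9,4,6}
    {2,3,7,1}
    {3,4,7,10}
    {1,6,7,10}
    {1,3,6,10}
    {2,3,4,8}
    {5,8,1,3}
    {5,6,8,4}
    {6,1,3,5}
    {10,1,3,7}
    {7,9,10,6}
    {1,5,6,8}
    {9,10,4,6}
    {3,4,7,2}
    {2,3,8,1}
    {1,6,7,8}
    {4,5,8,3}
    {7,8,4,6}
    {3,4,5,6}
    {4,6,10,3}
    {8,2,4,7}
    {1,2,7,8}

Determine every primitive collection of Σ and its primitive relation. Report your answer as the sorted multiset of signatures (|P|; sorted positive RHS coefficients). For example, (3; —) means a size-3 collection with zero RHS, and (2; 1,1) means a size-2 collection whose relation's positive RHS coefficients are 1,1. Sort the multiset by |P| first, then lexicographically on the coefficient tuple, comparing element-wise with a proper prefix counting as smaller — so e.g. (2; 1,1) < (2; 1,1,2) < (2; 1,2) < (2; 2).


16 minimal non-faces of Δ(Σ) (on 10 rays):

  {5,10}:  v_{5} + v_{10} = 0  ⇒ sig = (2; —)
  {1,4}:  v_{1} + v_{4} = v_{3}  ⇒ sig = (2; 1)
  {1,9}:  v_{1} + v_{9} = v_{10}  ⇒ sig = (2; 1)
  {2,6}:  v_{2} + v_{6} = v_{8}  ⇒ sig = (2; 1)
  {5,7}:  v_{5} + v_{7} = v_{8}  ⇒ sig = (2; 1)
  {8,10}:  v_{8} + v_{10} = v_{7}  ⇒ sig = (2; 1)
  {3,9}:  v_{3} + v_{9} = v_{4} + v_{10}  ⇒ sig = (2; 1,1)
  {5,9}:  v_{5} + v_{9} = v_{4} + v_{6} + v_{7}  ⇒ sig = (2; 1,1,1)
  {8,9}:  v_{8} + v_{9} = v_{4} + v_{6} + 2·v_{7}  ⇒ sig = (2; 1,1,2)
  {2,5}:  v_{2} + v_{5} = v_{3} + 2·v_{8}  ⇒ sig = (2; 1,2)
  {2,9}:  v_{2} + v_{9} = v_{4} + 2·v_{7}  ⇒ sig = (2; 1,2)
  {2,10}:  v_{2} + v_{10} = v_{3} + 2·v_{7}  ⇒ sig = (2; 1,2)
  {3,6,7}:  v_{3} + v_{6} + v_{7} = 0  ⇒ sig = (3; —)
  {3,6,8}:  v_{3} + v_{6} + v_{8} = v_{5}  ⇒ sig = (3; 1)
  {3,7,8}:  v_{3} + v_{7} + v_{8} = v_{2}  ⇒ sig = (3; 1)
  {4,6,7,10}:  v_{4} + v_{6} + v_{7} + v_{10} = v_{9}  ⇒ sig = (4; 1)

Hence PRS(X_Σ) =
[(2; —), (2; 1), (2; 1), (2; 1), (2; 1), (2; 1), (2; 1,1), (2; 1,1,1), (2; 1,1,2), (2; 1,2), (2; 1,2), (2; 1,2), (3; —), (3; 1), (3; 1), (4; 1)]


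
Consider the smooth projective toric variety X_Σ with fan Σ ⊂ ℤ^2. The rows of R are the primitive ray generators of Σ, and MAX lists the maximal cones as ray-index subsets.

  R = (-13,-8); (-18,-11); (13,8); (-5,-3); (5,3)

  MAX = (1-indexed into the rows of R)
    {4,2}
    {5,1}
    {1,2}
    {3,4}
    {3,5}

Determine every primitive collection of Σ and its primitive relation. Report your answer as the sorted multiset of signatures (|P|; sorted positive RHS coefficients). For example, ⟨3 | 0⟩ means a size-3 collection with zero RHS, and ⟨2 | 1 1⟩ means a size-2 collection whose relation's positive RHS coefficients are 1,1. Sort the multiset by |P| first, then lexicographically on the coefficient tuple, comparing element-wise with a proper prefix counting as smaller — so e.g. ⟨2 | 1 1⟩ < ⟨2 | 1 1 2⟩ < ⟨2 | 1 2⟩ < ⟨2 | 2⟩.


Minimal non-faces — 5 found among 5 rays, 5 max cones:

  P = {1,3}:  v_{1} + v_{3} = 0 ; sig = ⟨2 | 0⟩
  P = {4,5}:  v_{4} + v_{5} = 0 ; sig = ⟨2 | 0⟩
  P = {1,4}:  v_{1} + v_{4} = v_{2} ; sig = ⟨2 | 1⟩
  P = {2,3}:  v_{2} + v_{3} = v_{4} ; sig = ⟨2 | 1⟩
  P = {2,5}:  v_{2} + v_{5} = v_{1} ; sig = ⟨2 | 1⟩

Signatures (|P|; sorted positive RHS coefficients), sorted:
    ⟨2 | 0⟩
    ⟨2 | 0⟩
    ⟨2 | 1⟩
    ⟨2 | 1⟩
    ⟨2 | 1⟩


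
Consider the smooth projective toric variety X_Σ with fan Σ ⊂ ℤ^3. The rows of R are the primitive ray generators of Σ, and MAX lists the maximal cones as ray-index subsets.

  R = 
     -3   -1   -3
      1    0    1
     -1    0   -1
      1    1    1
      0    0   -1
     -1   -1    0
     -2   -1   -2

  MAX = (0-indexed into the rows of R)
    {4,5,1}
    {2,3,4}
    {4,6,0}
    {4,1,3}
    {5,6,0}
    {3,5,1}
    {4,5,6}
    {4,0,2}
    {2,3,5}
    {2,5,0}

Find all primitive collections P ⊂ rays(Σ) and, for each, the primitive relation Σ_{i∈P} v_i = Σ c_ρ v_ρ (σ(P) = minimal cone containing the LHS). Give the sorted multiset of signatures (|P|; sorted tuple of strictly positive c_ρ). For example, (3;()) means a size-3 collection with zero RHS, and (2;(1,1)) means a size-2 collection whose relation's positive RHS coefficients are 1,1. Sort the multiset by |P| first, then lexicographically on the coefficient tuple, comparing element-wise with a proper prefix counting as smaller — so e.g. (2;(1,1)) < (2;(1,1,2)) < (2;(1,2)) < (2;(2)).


Minimal non-faces — 9 found among 7 rays, 10 max cones:

  P={1,2}:  v_{1} + v_{2} = 0  ⇒ sig = (2;())
  P={0,1}:  v_{0} + v_{1} = v_{6}  ⇒ sig = (2;(1))
  P={2,6}:  v_{2} + v_{6} = v_{0}  ⇒ sig = (2;(1))
  P={3,6}:  v_{3} + v_{6} = v_{2}  ⇒ sig = (2;(1))
  P={1,6}:  v_{1} + v_{6} = v_{4} + v_{5}  ⇒ sig = (2;(1,1))
  P={0,3}:  v_{0} + v_{3} = 2·v_{2}  ⇒ sig = (2;(2))
  P={3,4,5}:  v_{3} + v_{4} + v_{5} = 0  ⇒ sig = (3;())
  P={2,4,5}:  v_{2} + v_{4} + v_{5} = v_{6}  ⇒ sig = (3;(1))
  P={0,4,5}:  v_{0} + v_{4} + v_{5} = 2·v_{6}  ⇒ sig = (3;(2))

Signatures (|P|; sorted positive RHS coefficients), sorted:
    |P|=2: 6 collections, coeffs (), (1), (1), (1), (1,1), (2)
    |P|=3: 3 collections, coeffs (), (1), (2)


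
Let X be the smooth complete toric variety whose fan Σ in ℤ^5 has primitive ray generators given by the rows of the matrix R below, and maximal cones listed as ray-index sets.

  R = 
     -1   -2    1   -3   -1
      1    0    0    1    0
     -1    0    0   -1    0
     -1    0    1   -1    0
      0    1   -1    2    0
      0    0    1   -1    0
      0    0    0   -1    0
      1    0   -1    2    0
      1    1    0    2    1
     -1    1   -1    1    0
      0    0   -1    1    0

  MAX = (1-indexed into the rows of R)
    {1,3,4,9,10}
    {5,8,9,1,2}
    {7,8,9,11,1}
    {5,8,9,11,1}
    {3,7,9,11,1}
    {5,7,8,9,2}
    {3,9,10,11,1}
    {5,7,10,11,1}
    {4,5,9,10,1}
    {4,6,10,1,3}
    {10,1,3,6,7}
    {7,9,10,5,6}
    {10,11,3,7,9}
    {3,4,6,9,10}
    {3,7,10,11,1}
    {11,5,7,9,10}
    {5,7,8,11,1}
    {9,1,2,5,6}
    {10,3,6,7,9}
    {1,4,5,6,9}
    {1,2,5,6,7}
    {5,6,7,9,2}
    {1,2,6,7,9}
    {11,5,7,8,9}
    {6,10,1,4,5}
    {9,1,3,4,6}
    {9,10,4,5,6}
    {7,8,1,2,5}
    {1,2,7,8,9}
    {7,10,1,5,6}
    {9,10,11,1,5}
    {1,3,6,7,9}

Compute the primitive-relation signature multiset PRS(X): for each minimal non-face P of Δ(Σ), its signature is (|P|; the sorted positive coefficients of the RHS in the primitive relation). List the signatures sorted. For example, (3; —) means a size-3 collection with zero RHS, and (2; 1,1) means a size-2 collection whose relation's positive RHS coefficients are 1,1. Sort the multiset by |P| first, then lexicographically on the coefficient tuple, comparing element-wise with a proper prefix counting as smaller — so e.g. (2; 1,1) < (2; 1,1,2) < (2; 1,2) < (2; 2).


The 15 primitive collections of Σ (r=11, n=5):

  P = {2,3}:  v_{2} + v_{3} = 0 ; sig = (2; —)
  P = {6,11}:  v_{6} + v_{11} = 0 ; sig = (2; —)
  P = {2,10}:  v_{2} + v_{10} = v_{5} ; sig = (2; 1)
  P = {2,11}:  v_{2} + v_{11} = v_{8} ; sig = (2; 1)
  P = {3,5}:  v_{3} + v_{5} = v_{10} ; sig = (2; 1)
  P = {3,8}:  v_{3} + v_{8} = v_{11} ; sig = (2; 1)
  P = {6,8}:  v_{6} + v_{8} = v_{2} ; sig = (2; 1)
  P = {4,7}:  v_{4} + v_{7} = v_{3} + v_{6} ; sig = (2; 1,1)
  P = {8,10}:  v_{8} + v_{10} = v_{5} + v_{11} ; sig = (2; 1,1)
  P = {4,8}:  v_{4} + v_{8} = v_{1} + v_{5} + v_{9} ; sig = (2; 1,1,1)
  P = {4,11}:  v_{4} + v_{11} = v_{1} + v_{9} + v_{10} ; sig = (2; 1,1,1)
  P = {2,4}:  v_{2} + v_{4} = v_{1} + v_{5} + v_{6} + v_{9} ; sig = (2; 1,1,1,1)
  P = {1,5,7,9}:  v_{1} + v_{5} + v_{7} + v_{9} = 0 ; sig = (4; —)
  P = {1,6,9,10}:  v_{1} + v_{6} + v_{9} + v_{10} = v_{4} ; sig = (4; 1)
  P = {1,7,9,10}:  v_{1} + v_{7} + v_{9} + v_{10} = v_{3} ; sig = (4; 1)

Sorted signature multiset PRS(X):
{ (2; —) ×2,  (2; 1) ×5,  (2; 1,1) ×2,  (2; 1,1,1) ×2,  (2; 1,1,1,1),  (4; —),  (4; 1) ×2 }


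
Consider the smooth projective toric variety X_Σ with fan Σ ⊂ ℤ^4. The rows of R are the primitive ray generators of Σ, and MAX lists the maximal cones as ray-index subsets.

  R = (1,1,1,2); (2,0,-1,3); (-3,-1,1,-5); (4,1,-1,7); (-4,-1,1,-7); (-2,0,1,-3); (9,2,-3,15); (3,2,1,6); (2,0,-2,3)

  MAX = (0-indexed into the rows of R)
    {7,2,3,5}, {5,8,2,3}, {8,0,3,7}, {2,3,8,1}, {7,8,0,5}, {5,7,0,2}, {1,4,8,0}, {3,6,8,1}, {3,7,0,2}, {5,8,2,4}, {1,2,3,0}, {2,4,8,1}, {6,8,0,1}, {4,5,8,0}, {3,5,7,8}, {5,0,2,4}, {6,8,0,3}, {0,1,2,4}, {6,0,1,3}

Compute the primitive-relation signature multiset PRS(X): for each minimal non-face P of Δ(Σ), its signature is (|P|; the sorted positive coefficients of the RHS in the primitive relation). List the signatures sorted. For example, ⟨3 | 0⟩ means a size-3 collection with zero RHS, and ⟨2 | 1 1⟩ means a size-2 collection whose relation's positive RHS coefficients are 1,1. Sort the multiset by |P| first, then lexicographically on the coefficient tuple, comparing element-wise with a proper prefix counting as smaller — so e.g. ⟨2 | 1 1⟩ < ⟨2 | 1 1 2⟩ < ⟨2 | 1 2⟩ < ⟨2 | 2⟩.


Δ(Σ) — 9 vertices, 12 min non-faces:

  • {1,5}:  v_{1} + v_{5} = 0 ; sig = ⟨2 | 0⟩
  • {3,4}:  v_{3} + v_{4} = 0 ; sig = ⟨2 | 0⟩
  • {1,7}:  v_{1} + v_{7} = v_{0} + v_{3} ; sig = ⟨2 | 1 1⟩
  • {2,6}:  v_{2} + v_{6} = v_{1} + v_{3} ; sig = ⟨2 | 1 1⟩
  • {4,7}:  v_{4} + v_{7} = v_{0} + v_{5} ; sig = ⟨2 | 1 1⟩
  • {4,6}:  v_{4} + v_{6} = v_{0} + v_{1} + v_{8} ; sig = ⟨2 | 1 1 1⟩
  • {5,6}:  v_{5} + v_{6} = v_{0} + v_{3} + v_{8} ; sig = ⟨2 | 1 1 1⟩
  • {6,7}:  v_{6} + v_{7} = 2·v_{0} + 2·v_{3} + v_{8} ; sig = ⟨2 | 1 2 2⟩
  • {0,2,8}:  v_{0} + v_{2} + v_{8} = 0 ; sig = ⟨3 | 0⟩
  • {0,3,5}:  v_{0} + v_{3} + v_{5} = v_{7} ; sig = ⟨3 | 1⟩
  • {2,7,8}:  v_{2} + v_{7} + v_{8} = v_{3} + v_{5} ; sig = ⟨3 | 1 1⟩
  • {0,1,3,8}:  v_{0} + v_{1} + v_{3} + v_{8} = v_{6} ; sig = ⟨4 | 1⟩

Signatures (|P|; sorted positive RHS coefficients), sorted:
{ ⟨2 | 0⟩ ×2,  ⟨2 | 1 1⟩ ×3,  ⟨2 | 1 1 1⟩ ×2,  ⟨2 | 1 2 2⟩,  ⟨3 | 0⟩,  ⟨3 | 1⟩,  ⟨3 | 1 1⟩,  ⟨4 | 1⟩ }


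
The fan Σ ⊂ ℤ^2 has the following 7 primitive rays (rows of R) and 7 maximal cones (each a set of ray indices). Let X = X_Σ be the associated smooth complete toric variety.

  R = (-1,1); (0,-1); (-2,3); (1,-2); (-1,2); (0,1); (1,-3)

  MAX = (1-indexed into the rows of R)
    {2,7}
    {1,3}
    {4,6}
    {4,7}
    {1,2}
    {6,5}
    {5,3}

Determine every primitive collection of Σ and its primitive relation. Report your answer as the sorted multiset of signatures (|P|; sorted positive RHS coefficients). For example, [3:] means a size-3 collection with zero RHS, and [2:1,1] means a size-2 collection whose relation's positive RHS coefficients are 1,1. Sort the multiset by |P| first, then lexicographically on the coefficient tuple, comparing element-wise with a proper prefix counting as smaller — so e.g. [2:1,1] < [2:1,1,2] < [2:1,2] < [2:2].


|primitive collections| = 14. Relations:

  • {2,6}:  v_{2} + v_{6} = 0 ; sig = [2:]
  • {4,5}:  v_{4} + v_{5} = 0 ; sig = [2:]
  • {1,4}:  v_{1} + v_{4} = v_{2} ; sig = [2:1]
  • {1,5}:  v_{1} + v_{5} = v_{3} ; sig = [2:1]
  • {1,6}:  v_{1} + v_{6} = v_{5} ; sig = [2:1]
  • {2,4}:  v_{2} + v_{4} = v_{7} ; sig = [2:1]
  • {2,5}:  v_{2} + v_{5} = v_{1} ; sig = [2:1]
  • {3,4}:  v_{3} + v_{4} = v_{1} ; sig = [2:1]
  • {5,7}:  v_{5} + v_{7} = v_{2} ; sig = [2:1]
  • {6,7}:  v_{6} + v_{7} = v_{4} ; sig = [2:1]
  • {3,7}:  v_{3} + v_{7} = v_{1} + v_{2} ; sig = [2:1,1]
  • {1,7}:  v_{1} + v_{7} = 2·v_{2} ; sig = [2:2]
  • {2,3}:  v_{2} + v_{3} = 2·v_{1} ; sig = [2:2]
  • {3,6}:  v_{3} + v_{6} = 2·v_{5} ; sig = [2:2]

so the primitive-relation signature multiset is
    [2:]
    [2:]
    [2:1]
    [2:1]
    [2:1]
    [2:1]
    [2:1]
    [2:1]
    [2:1]
    [2:1]
    [2:1,1]
    [2:2]
    [2:2]
    [2:2]


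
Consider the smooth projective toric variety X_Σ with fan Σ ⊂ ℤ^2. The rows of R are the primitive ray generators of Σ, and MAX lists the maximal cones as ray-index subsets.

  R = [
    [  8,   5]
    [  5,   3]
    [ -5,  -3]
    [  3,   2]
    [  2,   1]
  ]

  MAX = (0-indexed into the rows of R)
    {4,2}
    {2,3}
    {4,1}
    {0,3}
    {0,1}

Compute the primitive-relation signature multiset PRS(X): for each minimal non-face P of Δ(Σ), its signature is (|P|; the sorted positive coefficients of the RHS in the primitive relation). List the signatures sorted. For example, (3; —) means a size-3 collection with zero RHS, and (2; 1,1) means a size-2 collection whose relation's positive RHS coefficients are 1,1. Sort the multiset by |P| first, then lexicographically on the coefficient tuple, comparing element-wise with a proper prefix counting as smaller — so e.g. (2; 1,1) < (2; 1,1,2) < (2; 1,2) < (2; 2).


The 5 primitive collections of Σ (r=5, n=2):

  {1,2}:  v_{1} + v_{2} = 0  so sig = (2; —)
  {0,2}:  v_{0} + v_{2} = v_{3}  so sig = (2; 1)
  {1,3}:  v_{1} + v_{3} = v_{0}  so sig = (2; 1)
  {3,4}:  v_{3} + v_{4} = v_{1}  so sig = (2; 1)
  {0,4}:  v_{0} + v_{4} = 2·v_{1}  so sig = (2; 2)

Sorted signature multiset PRS(X):
    (2; —)
    (2; 1)
    (2; 1)
    (2; 1)
    (2; 2)


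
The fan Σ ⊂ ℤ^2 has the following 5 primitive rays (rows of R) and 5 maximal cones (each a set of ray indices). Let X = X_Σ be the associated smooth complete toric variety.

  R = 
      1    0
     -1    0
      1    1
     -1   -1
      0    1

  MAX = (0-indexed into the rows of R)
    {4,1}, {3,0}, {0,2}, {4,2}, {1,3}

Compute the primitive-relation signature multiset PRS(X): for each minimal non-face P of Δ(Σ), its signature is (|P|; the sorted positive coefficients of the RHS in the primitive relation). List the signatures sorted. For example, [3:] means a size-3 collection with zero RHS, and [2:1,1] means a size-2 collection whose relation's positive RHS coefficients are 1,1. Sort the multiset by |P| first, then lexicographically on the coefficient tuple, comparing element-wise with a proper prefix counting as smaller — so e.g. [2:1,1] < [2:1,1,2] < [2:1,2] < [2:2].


|primitive collections| = 5. Relations:

  P={0,1}:  v_{0} + v_{1} = 0 ; sig = [2:]
  P={2,3}:  v_{2} + v_{3} = 0 ; sig = [2:]
  P={0,4}:  v_{0} + v_{4} = v_{2} ; sig = [2:1]
  P={1,2}:  v_{1} + v_{2} = v_{4} ; sig = [2:1]
  P={3,4}:  v_{3} + v_{4} = v_{1} ; sig = [2:1]

Sorted signature multiset PRS(X):
    |P|=2: 5 collections, coeffs (), (), (1), (1), (1)


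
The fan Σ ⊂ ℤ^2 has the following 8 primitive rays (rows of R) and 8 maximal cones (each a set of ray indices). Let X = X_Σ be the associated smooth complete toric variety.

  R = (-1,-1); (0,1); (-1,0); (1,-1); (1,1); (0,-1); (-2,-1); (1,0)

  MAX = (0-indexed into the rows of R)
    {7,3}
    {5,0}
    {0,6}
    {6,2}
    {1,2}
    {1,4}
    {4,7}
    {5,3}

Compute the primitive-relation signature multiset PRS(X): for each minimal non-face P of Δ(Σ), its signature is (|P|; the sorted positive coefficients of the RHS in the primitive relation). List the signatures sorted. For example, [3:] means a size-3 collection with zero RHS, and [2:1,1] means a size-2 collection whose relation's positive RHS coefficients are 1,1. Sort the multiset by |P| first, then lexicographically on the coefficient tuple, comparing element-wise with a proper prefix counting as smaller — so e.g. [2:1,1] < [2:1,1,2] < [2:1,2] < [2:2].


The 20 primitive collections of Σ (r=8, n=2):

  {0,4}:  v_{0} + v_{4} = 0  ⇒ sig = [2:]
  {1,5}:  v_{1} + v_{5} = 0  ⇒ sig = [2:]
  {2,7}:  v_{2} + v_{7} = 0  ⇒ sig = [2:]
  {0,1}:  v_{0} + v_{1} = v_{2}  ⇒ sig = [2:1]
  {0,2}:  v_{0} + v_{2} = v_{6}  ⇒ sig = [2:1]
  {0,7}:  v_{0} + v_{7} = v_{5}  ⇒ sig = [2:1]
  {1,3}:  v_{1} + v_{3} = v_{7}  ⇒ sig = [2:1]
  {1,7}:  v_{1} + v_{7} = v_{4}  ⇒ sig = [2:1]
  {2,3}:  v_{2} + v_{3} = v_{5}  ⇒ sig = [2:1]
  {2,4}:  v_{2} + v_{4} = v_{1}  ⇒ sig = [2:1]
  {2,5}:  v_{2} + v_{5} = v_{0}  ⇒ sig = [2:1]
  {4,5}:  v_{4} + v_{5} = v_{7}  ⇒ sig = [2:1]
  {4,6}:  v_{4} + v_{6} = v_{2}  ⇒ sig = [2:1]
  {5,7}:  v_{5} + v_{7} = v_{3}  ⇒ sig = [2:1]
  {6,7}:  v_{6} + v_{7} = v_{0}  ⇒ sig = [2:1]
  {3,6}:  v_{3} + v_{6} = v_{0} + v_{5}  ⇒ sig = [2:1,1]
  {0,3}:  v_{0} + v_{3} = 2·v_{5}  ⇒ sig = [2:2]
  {1,6}:  v_{1} + v_{6} = 2·v_{2}  ⇒ sig = [2:2]
  {3,4}:  v_{3} + v_{4} = 2·v_{7}  ⇒ sig = [2:2]
  {5,6}:  v_{5} + v_{6} = 2·v_{0}  ⇒ sig = [2:2]

so the primitive-relation signature multiset is
    |P|=2: 20 collections, coeffs (), (), (), (1), (1), (1), (1), (1), (1), (1), (1), (1), (1), (1), (1), (1,1), (2), (2), (2), (2)


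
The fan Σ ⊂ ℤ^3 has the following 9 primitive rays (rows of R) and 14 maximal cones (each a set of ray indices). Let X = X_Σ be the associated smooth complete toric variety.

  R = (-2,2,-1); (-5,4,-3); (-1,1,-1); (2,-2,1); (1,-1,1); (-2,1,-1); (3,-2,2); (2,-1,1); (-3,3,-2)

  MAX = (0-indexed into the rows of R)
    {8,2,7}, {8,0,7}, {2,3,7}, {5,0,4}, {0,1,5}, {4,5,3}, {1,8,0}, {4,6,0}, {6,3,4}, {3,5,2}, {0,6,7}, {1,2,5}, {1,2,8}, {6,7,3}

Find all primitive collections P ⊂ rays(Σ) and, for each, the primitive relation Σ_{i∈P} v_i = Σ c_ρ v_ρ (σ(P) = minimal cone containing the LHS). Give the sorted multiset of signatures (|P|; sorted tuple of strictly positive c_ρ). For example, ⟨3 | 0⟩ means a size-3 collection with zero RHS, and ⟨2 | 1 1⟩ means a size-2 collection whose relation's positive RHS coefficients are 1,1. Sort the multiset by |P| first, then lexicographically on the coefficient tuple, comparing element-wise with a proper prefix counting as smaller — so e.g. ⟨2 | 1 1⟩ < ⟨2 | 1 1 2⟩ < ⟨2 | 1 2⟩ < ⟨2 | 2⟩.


Minimal non-faces — 15 found among 9 rays, 14 max cones:

  P = {0,3}:  v_{0} + v_{3} = 0  ⟹  sig = ⟨2 | 0⟩
  P = {2,4}:  v_{2} + v_{4} = 0  ⟹  sig = ⟨2 | 0⟩
  P = {5,7}:  v_{5} + v_{7} = 0  ⟹  sig = ⟨2 | 0⟩
  P = {0,2}:  v_{0} + v_{2} = v_{8}  ⟹  sig = ⟨2 | 1⟩
  P = {1,6}:  v_{1} + v_{6} = v_{0}  ⟹  sig = ⟨2 | 1⟩
  P = {1,7}:  v_{1} + v_{7} = v_{8}  ⟹  sig = ⟨2 | 1⟩
  P = {2,6}:  v_{2} + v_{6} = v_{7}  ⟹  sig = ⟨2 | 1⟩
  P = {3,8}:  v_{3} + v_{8} = v_{2}  ⟹  sig = ⟨2 | 1⟩
  P = {4,7}:  v_{4} + v_{7} = v_{6}  ⟹  sig = ⟨2 | 1⟩
  P = {4,8}:  v_{4} + v_{8} = v_{0}  ⟹  sig = ⟨2 | 1⟩
  P = {5,6}:  v_{5} + v_{6} = v_{4}  ⟹  sig = ⟨2 | 1⟩
  P = {5,8}:  v_{5} + v_{8} = v_{1}  ⟹  sig = ⟨2 | 1⟩
  P = {1,3}:  v_{1} + v_{3} = v_{2} + v_{5}  ⟹  sig = ⟨2 | 1 1⟩
  P = {1,4}:  v_{1} + v_{4} = v_{0} + v_{5}  ⟹  sig = ⟨2 | 1 1⟩
  P = {6,8}:  v_{6} + v_{8} = v_{0} + v_{7}  ⟹  sig = ⟨2 | 1 1⟩

Hence PRS(X_Σ) =
    |P|=2: 15 collections, coeffs (), (), (), (1), (1), (1), (1), (1), (1), (1), (1), (1), (1,1), (1,1), (1,1)


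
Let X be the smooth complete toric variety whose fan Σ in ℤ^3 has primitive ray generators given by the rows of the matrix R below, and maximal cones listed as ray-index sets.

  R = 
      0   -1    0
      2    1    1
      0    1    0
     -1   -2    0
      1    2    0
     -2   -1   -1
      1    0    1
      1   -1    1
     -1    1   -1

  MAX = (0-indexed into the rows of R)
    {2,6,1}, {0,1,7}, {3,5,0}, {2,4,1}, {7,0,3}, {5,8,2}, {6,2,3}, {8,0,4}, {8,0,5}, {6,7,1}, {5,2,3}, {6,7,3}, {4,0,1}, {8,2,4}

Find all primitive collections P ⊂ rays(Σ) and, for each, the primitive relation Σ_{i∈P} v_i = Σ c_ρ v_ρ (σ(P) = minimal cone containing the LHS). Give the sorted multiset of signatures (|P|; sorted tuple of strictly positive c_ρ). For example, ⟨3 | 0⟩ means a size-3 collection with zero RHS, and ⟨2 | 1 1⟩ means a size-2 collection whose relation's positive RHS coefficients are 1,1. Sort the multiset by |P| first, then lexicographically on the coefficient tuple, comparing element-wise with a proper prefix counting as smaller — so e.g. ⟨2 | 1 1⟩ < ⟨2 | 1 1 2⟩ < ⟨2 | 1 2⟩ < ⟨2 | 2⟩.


15 minimal non-faces of Δ(Σ) (on 9 rays):

  P={0,2}:  v_{0} + v_{2} = 0  ⟹  sig = ⟨2 | 0⟩
  P={1,5}:  v_{1} + v_{5} = 0  ⟹  sig = ⟨2 | 0⟩
  P={3,4}:  v_{3} + v_{4} = 0  ⟹  sig = ⟨2 | 0⟩
  P={7,8}:  v_{7} + v_{8} = 0  ⟹  sig = ⟨2 | 0⟩
  P={0,6}:  v_{0} + v_{6} = v_{7}  ⟹  sig = ⟨2 | 1⟩
  P={1,3}:  v_{1} + v_{3} = v_{7}  ⟹  sig = ⟨2 | 1⟩
  P={1,8}:  v_{1} + v_{8} = v_{4}  ⟹  sig = ⟨2 | 1⟩
  P={2,7}:  v_{2} + v_{7} = v_{6}  ⟹  sig = ⟨2 | 1⟩
  P={3,8}:  v_{3} + v_{8} = v_{5}  ⟹  sig = ⟨2 | 1⟩
  P={4,5}:  v_{4} + v_{5} = v_{8}  ⟹  sig = ⟨2 | 1⟩
  P={4,7}:  v_{4} + v_{7} = v_{1}  ⟹  sig = ⟨2 | 1⟩
  P={5,7}:  v_{5} + v_{7} = v_{3}  ⟹  sig = ⟨2 | 1⟩
  P={6,8}:  v_{6} + v_{8} = v_{2}  ⟹  sig = ⟨2 | 1⟩
  P={4,6}:  v_{4} + v_{6} = v_{1} + v_{2}  ⟹  sig = ⟨2 | 1 1⟩
  P={5,6}:  v_{5} + v_{6} = v_{2} + v_{3}  ⟹  sig = ⟨2 | 1 1⟩

Signatures (|P|; sorted positive RHS coefficients), sorted:
    |P|=2: 15 collections, coeffs (), (), (), (), (1), (1), (1), (1), (1), (1), (1), (1), (1), (1,1), (1,1)


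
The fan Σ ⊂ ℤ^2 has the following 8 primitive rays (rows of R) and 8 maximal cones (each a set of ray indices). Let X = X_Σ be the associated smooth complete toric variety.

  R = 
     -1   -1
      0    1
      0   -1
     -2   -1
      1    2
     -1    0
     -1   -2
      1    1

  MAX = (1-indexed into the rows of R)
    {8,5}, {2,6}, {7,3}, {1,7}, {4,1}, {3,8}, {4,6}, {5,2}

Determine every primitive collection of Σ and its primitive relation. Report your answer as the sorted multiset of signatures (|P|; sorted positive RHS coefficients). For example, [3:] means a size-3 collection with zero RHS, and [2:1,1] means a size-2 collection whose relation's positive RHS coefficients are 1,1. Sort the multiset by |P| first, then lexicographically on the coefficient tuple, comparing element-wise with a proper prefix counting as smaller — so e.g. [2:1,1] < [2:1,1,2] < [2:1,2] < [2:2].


Σ has 20 primitive collections:

  P = {1,8}:  v_{1} + v_{8} = 0  so sig = [2:]
  P = {2,3}:  v_{2} + v_{3} = 0  so sig = [2:]
  P = {5,7}:  v_{5} + v_{7} = 0  so sig = [2:]
  P = {1,2}:  v_{1} + v_{2} = v_{6}  so sig = [2:1]
  P = {1,3}:  v_{1} + v_{3} = v_{7}  so sig = [2:1]
  P = {1,5}:  v_{1} + v_{5} = v_{2}  so sig = [2:1]
  P = {1,6}:  v_{1} + v_{6} = v_{4}  so sig = [2:1]
  P = {2,7}:  v_{2} + v_{7} = v_{1}  so sig = [2:1]
  P = {2,8}:  v_{2} + v_{8} = v_{5}  so sig = [2:1]
  P = {3,5}:  v_{3} + v_{5} = v_{8}  so sig = [2:1]
  P = {3,6}:  v_{3} + v_{6} = v_{1}  so sig = [2:1]
  P = {4,8}:  v_{4} + v_{8} = v_{6}  so sig = [2:1]
  P = {6,8}:  v_{6} + v_{8} = v_{2}  so sig = [2:1]
  P = {7,8}:  v_{7} + v_{8} = v_{3}  so sig = [2:1]
  P = {4,5}:  v_{4} + v_{5} = v_{2} + v_{6}  so sig = [2:1,1]
  P = {2,4}:  v_{2} + v_{4} = 2·v_{6}  so sig = [2:2]
  P = {3,4}:  v_{3} + v_{4} = 2·v_{1}  so sig = [2:2]
  P = {5,6}:  v_{5} + v_{6} = 2·v_{2}  so sig = [2:2]
  P = {6,7}:  v_{6} + v_{7} = 2·v_{1}  so sig = [2:2]
  P = {4,7}:  v_{4} + v_{7} = 3·v_{1}  so sig = [2:3]

Sorted signature multiset PRS(X):
    |P|=2: 20 collections, coeffs (), (), (), (1), (1), (1), (1), (1), (1), (1), (1), (1), (1), (1), (1,1), (2), (2), (2), (2), (3)


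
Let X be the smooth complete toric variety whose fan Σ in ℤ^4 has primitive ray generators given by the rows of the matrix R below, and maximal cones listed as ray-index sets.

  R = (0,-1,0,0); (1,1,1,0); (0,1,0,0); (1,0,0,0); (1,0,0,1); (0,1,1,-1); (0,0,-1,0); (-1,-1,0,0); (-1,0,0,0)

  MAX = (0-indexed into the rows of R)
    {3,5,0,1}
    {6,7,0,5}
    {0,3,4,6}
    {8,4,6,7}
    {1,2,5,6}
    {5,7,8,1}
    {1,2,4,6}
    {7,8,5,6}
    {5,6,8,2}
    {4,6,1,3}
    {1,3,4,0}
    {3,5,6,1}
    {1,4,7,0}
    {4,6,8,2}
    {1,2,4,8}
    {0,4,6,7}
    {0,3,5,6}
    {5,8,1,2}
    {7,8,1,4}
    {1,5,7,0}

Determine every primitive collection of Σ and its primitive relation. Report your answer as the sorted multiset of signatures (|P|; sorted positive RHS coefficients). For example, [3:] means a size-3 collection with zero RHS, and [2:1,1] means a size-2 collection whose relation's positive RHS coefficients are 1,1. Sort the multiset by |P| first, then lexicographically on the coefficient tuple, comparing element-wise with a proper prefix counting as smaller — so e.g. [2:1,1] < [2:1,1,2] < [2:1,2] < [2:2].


The 10 primitive collections of Σ (r=9, n=4):

  P={0,2}:  v_{0} + v_{2} = 0 ; sig = [2:]
  P={3,8}:  v_{3} + v_{8} = 0 ; sig = [2:]
  P={0,8}:  v_{0} + v_{8} = v_{7} ; sig = [2:1]
  P={2,7}:  v_{2} + v_{7} = v_{8} ; sig = [2:1]
  P={3,7}:  v_{3} + v_{7} = v_{0} ; sig = [2:1]
  P={4,5}:  v_{4} + v_{5} = v_{1} ; sig = [2:1]
  P={2,3}:  v_{2} + v_{3} = v_{1} + v_{6} ; sig = [2:1,1]
  P={1,6,7}:  v_{1} + v_{6} + v_{7} = 0 ; sig = [3:]
  P={0,1,6}:  v_{0} + v_{1} + v_{6} = v_{3} ; sig = [3:1]
  P={1,6,8}:  v_{1} + v_{6} + v_{8} = v_{2} ; sig = [3:1]

Sorted signature multiset PRS(X):
    [2:]
    [2:]
    [2:1]
    [2:1]
    [2:1]
    [2:1]
    [2:1,1]
    [3:]
    [3:1]
    [3:1]


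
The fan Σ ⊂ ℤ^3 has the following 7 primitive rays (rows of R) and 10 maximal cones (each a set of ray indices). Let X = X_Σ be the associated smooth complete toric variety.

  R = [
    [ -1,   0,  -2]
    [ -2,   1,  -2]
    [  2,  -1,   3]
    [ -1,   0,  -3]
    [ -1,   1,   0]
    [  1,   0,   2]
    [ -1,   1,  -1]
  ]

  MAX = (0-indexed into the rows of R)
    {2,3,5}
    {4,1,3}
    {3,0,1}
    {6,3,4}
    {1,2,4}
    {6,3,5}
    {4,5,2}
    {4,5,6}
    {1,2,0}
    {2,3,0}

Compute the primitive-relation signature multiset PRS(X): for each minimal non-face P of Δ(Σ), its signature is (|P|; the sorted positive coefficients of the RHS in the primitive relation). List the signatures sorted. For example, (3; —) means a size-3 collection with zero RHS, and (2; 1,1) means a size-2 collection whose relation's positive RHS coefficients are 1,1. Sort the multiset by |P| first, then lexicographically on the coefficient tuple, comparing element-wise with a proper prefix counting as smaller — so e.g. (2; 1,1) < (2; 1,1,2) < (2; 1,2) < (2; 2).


Δ(Σ) — 7 vertices, 9 min non-faces:

  • {0,5}:  v_{0} + v_{5} = 0  ⇒ sig = (2; —)
  • {0,4}:  v_{0} + v_{4} = v_{1}  ⇒ sig = (2; 1)
  • {1,5}:  v_{1} + v_{5} = v_{4}  ⇒ sig = (2; 1)
  • {2,6}:  v_{2} + v_{6} = v_{5}  ⇒ sig = (2; 1)
  • {0,6}:  v_{0} + v_{6} = v_{3} + v_{4}  ⇒ sig = (2; 1,1)
  • {1,6}:  v_{1} + v_{6} = v_{3} + 2·v_{4}  ⇒ sig = (2; 1,2)
  • {2,3,4}:  v_{2} + v_{3} + v_{4} = 0  ⇒ sig = (3; —)
  • {1,2,3}:  v_{1} + v_{2} + v_{3} = v_{0}  ⇒ sig = (3; 1)
  • {3,4,5}:  v_{3} + v_{4} + v_{5} = v_{6}  ⇒ sig = (3; 1)

Hence PRS(X_Σ) =
[(2; —), (2; 1), (2; 1), (2; 1), (2; 1,1), (2; 1,2), (3; —), (3; 1), (3; 1)]


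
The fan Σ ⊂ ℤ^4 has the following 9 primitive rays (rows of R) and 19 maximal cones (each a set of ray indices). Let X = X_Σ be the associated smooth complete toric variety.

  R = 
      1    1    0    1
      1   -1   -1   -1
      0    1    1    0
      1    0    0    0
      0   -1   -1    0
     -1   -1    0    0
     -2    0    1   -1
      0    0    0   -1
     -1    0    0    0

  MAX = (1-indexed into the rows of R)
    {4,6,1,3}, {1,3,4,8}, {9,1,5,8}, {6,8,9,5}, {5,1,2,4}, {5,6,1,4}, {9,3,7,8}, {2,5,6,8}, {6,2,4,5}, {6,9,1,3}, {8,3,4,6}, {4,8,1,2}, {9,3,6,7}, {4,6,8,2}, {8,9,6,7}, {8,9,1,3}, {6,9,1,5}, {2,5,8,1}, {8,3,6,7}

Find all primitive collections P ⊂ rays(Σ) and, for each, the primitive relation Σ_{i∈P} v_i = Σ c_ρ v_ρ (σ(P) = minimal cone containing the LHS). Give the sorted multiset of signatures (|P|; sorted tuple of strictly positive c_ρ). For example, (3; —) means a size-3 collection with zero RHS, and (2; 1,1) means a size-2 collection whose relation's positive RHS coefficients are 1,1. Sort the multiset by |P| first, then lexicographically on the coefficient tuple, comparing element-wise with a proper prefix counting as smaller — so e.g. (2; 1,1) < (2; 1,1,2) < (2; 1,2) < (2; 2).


Primitive collections (12):

  • {3,5}:  v_{3} + v_{5} = 0  →  sig = (2; —)
  • {4,9}:  v_{4} + v_{9} = 0  →  sig = (2; —)
  • {1,7}:  v_{1} + v_{7} = v_{3} + v_{9}  →  sig = (2; 1,1)
  • {2,3}:  v_{2} + v_{3} = v_{4} + v_{8}  →  sig = (2; 1,1)
  • {2,9}:  v_{2} + v_{9} = v_{5} + v_{8}  →  sig = (2; 1,1)
  • {4,7}:  v_{4} + v_{7} = v_{3} + v_{6} + v_{8}  →  sig = (2; 1,1,1)
  • {5,7}:  v_{5} + v_{7} = v_{6} + v_{8} + v_{9}  →  sig = (2; 1,1,1)
  • {2,7}:  v_{2} + v_{7} = v_{6} + 2·v_{8}  →  sig = (2; 1,2)
  • {1,6,8}:  v_{1} + v_{6} + v_{8} = 0  →  sig = (3; —)
  • {4,5,8}:  v_{4} + v_{5} + v_{8} = v_{2}  →  sig = (3; 1)
  • {1,2,6}:  v_{1} + v_{2} + v_{6} = v_{4} + v_{5}  →  sig = (3; 1,1)
  • {3,6,8,9}:  v_{3} + v_{6} + v_{8} + v_{9} = v_{7}  →  sig = (4; 1)

Hence PRS(X_Σ) =
    |P|=2: 8 collections, coeffs (), (), (1,1), (1,1), (1,1), (1,1,1), (1,1,1), (1,2)
    |P|=3: 3 collections, coeffs (), (1), (1,1)
    |P|=4: 1 collection, coeffs (1)


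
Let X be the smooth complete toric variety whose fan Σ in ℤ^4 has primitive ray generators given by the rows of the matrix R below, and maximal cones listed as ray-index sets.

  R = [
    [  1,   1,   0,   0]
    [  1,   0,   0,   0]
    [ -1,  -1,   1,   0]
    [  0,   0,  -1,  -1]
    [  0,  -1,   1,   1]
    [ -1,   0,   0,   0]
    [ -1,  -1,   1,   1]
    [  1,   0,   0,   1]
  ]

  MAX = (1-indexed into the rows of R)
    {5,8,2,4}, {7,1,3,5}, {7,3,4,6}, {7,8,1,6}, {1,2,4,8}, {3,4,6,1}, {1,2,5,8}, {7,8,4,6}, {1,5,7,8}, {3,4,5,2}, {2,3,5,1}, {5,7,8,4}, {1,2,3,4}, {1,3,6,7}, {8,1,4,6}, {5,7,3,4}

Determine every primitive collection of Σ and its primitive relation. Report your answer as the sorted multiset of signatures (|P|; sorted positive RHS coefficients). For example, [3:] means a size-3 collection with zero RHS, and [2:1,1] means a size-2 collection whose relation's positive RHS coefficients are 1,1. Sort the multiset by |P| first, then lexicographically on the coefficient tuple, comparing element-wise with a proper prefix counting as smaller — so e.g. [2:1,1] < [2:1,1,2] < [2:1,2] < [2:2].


|primitive collections| = 6. Relations:

  {2,6}:  v_{2} + v_{6} = 0 ; sig = [2:]
  {2,7}:  v_{2} + v_{7} = v_{5} ; sig = [2:1]
  {3,8}:  v_{3} + v_{8} = v_{5} ; sig = [2:1]
  {5,6}:  v_{5} + v_{6} = v_{7} ; sig = [2:1]
  {1,4,7}:  v_{1} + v_{4} + v_{7} = 0 ; sig = [3:]
  {1,4,5}:  v_{1} + v_{4} + v_{5} = v_{2} ; sig = [3:1]

Sorted signature multiset PRS(X):
    [2:]
    [2:1]
    [2:1]
    [2:1]
    [3:]
    [3:1]


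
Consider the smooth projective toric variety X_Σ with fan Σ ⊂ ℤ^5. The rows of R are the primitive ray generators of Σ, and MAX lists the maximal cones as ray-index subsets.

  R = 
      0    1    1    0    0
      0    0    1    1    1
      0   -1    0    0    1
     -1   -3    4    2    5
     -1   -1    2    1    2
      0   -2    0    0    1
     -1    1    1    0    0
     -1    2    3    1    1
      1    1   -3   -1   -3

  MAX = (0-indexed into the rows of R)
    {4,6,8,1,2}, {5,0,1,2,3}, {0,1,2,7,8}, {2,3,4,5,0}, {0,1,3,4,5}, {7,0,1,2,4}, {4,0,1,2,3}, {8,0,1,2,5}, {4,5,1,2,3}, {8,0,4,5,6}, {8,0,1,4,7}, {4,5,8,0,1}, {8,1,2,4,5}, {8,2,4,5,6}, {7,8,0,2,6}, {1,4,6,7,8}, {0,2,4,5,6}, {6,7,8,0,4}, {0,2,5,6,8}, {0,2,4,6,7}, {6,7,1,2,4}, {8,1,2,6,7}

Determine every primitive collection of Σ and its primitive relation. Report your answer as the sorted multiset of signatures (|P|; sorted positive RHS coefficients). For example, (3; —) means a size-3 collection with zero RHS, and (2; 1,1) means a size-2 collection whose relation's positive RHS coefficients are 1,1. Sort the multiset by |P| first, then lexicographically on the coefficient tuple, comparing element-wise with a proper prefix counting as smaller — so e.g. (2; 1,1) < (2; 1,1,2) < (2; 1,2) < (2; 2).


Δ(Σ) — 9 vertices, 9 min non-faces:

  P={3,8}:  v_{3} + v_{8} = v_{1} + v_{5}  ⇒ sig = (2; 1,1)
  P={5,7}:  v_{5} + v_{7} = v_{0} + v_{4}  ⇒ sig = (2; 1,1)
  P={3,6}:  v_{3} + v_{6} = v_{0} + v_{2} + 2·v_{4}  ⇒ sig = (2; 1,1,2)
  P={3,7}:  v_{3} + v_{7} = 2·v_{0} + v_{1} + v_{2} + 2·v_{4}  ⇒ sig = (2; 1,1,2,2)
  P={0,1,6}:  v_{0} + v_{1} + v_{6} = v_{7}  ⇒ sig = (3; 1)
  P={1,5,6}:  v_{1} + v_{5} + v_{6} = v_{4}  ⇒ sig = (3; 1)
  P={0,2,4,8}:  v_{0} + v_{2} + v_{4} + v_{8} = 0  ⇒ sig = (4; —)
  P={2,4,7,8}:  v_{2} + v_{4} + v_{7} + v_{8} = v_{1} + v_{6}  ⇒ sig = (4; 1,1)
  P={0,1,2,4,5}:  v_{0} + v_{1} + v_{2} + v_{4} + v_{5} = v_{3}  ⇒ sig = (5; 1)

Signatures (|P|; sorted positive RHS coefficients), sorted:
{ (2; 1,1) ×2,  (2; 1,1,2),  (2; 1,1,2,2),  (3; 1) ×2,  (4; —),  (4; 1,1),  (5; 1) }


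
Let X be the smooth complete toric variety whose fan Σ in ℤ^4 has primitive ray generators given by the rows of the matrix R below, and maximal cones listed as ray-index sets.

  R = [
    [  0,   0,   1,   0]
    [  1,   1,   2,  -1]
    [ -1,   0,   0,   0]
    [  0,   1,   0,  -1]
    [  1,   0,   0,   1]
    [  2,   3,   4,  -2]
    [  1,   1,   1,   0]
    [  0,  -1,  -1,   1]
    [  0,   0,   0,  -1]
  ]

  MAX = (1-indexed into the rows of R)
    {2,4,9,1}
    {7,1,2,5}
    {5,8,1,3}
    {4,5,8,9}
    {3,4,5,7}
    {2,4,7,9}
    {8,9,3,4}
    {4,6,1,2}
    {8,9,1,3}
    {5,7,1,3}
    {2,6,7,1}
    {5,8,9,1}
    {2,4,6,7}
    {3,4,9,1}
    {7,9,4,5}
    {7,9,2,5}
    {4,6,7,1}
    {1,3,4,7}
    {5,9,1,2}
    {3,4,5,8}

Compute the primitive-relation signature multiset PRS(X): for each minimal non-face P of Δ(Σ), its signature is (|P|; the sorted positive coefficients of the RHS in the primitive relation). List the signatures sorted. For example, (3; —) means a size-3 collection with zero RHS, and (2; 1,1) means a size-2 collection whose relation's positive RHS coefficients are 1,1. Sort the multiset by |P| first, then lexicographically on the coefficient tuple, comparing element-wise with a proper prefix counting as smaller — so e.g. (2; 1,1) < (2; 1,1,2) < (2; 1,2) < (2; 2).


Minimal non-faces — 14 found among 9 rays, 20 max cones:

  P = {7,8}:  v_{7} + v_{8} = v_{5}  ⇒ sig = (2; 1)
  P = {6,8}:  v_{6} + v_{8} = v_{2} + v_{7}  ⇒ sig = (2; 1,1)
  P = {2,8}:  v_{2} + v_{8} = v_{1} + v_{5} + v_{9}  ⇒ sig = (2; 1,1,1)
  P = {2,3}:  v_{2} + v_{3} = 2·v_{1} + v_{4}  ⇒ sig = (2; 1,2)
  P = {5,6}:  v_{5} + v_{6} = v_{2} + 2·v_{7}  ⇒ sig = (2; 1,2)
  P = {6,9}:  v_{6} + v_{9} = 2·v_{2} + v_{4}  ⇒ sig = (2; 1,2)
  P = {3,6}:  v_{3} + v_{6} = 3·v_{1} + 2·v_{4} + v_{7}  ⇒ sig = (2; 1,2,3)
  P = {1,4,8}:  v_{1} + v_{4} + v_{8} = 0  ⇒ sig = (3; —)
  P = {3,5,9}:  v_{3} + v_{5} + v_{9} = 0  ⇒ sig = (3; —)
  P = {1,4,5}:  v_{1} + v_{4} + v_{5} = v_{7}  ⇒ sig = (3; 1)
  P = {1,7,9}:  v_{1} + v_{7} + v_{9} = v_{2}  ⇒ sig = (3; 1)
  P = {3,7,9}:  v_{3} + v_{7} + v_{9} = v_{1} + v_{4}  ⇒ sig = (3; 1,1)
  P = {2,4,5}:  v_{2} + v_{4} + v_{5} = 2·v_{7} + v_{9}  ⇒ sig = (3; 1,2)
  P = {1,2,4,7}:  v_{1} + v_{2} + v_{4} + v_{7} = v_{6}  ⇒ sig = (4; 1)

Signatures (|P|; sorted positive RHS coefficients), sorted:
[(2; 1), (2; 1,1), (2; 1,1,1), (2; 1,2), (2; 1,2), (2; 1,2), (2; 1,2,3), (3; —), (3; —), (3; 1), (3; 1), (3; 1,1), (3; 1,2), (4; 1)]
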